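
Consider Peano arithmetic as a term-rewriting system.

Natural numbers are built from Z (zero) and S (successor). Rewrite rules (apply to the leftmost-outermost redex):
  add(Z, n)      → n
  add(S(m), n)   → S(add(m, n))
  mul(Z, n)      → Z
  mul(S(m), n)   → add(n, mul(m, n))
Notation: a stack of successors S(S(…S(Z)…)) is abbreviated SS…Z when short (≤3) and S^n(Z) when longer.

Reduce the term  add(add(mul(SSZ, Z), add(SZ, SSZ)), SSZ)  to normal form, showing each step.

Answer: normal form = S^5(Z)  (in 12 steps)

Reduction:
  start: add(add(mul(SSZ, Z), add(SZ, SSZ)), SSZ)
  step 1: add(add(add(Z, mul(SZ, Z)), add(SZ, SSZ)), SSZ)
  step 2: add(add(mul(SZ, Z), add(SZ, SSZ)), SSZ)
  step 3: add(add(add(Z, mul(Z, Z)), add(SZ, SSZ)), SSZ)
  step 4: add(add(mul(Z, Z), add(SZ, SSZ)), SSZ)
  step 5: add(add(Z, add(SZ, SSZ)), SSZ)
  step 6: add(add(SZ, SSZ), SSZ)
  step 7: add(S(add(Z, SSZ)), SSZ)
  step 8: S(add(add(Z, SSZ), SSZ))
  step 9: S(add(SSZ, SSZ))
  step 10: S(S(add(SZ, SSZ)))
  step 11: S(S(S(add(Z, SSZ))))
  step 12: S^5(Z)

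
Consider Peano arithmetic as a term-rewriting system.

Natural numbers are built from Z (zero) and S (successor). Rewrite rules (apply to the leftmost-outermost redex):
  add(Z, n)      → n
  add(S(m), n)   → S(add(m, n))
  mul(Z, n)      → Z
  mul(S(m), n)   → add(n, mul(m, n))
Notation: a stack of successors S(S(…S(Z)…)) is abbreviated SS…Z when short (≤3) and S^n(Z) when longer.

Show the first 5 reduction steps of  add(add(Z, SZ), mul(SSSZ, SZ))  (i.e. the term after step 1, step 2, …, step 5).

  start: add(add(Z, SZ), mul(SSSZ, SZ))
  [1] add(SZ, mul(SSSZ, SZ))
  [2] S(add(Z, mul(SSSZ, SZ)))
  [3] S(mul(SSSZ, SZ))
  [4] S(add(SZ, mul(SSZ, SZ)))
  [5] S(S(add(Z, mul(SSZ, SZ))))

Answer: after 5 steps: S(S(add(Z, mul(SSZ, SZ))))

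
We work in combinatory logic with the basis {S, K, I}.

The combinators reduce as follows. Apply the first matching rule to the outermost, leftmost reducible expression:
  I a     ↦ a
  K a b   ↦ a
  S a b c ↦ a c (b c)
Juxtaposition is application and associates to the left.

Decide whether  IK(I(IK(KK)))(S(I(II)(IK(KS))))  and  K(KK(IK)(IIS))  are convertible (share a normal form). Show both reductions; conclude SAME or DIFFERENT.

Term A:
  start: IK(I(IK(KK)))(S(I(II)(IK(KS))))
  [1] K(I(IK(KK)))(S(I(II)(IK(KS))))
  [2] I(IK(KK))
  [3] IK(KK)
  [4] K(KK)

Term B:
  start: K(KK(IK)(IIS))
  [1] K(K(IIS))
  [2] K(K(IS))
  [3] K(KS)

Answer: DIFFERENT — A ⇓ K(KK), B ⇓ K(KS)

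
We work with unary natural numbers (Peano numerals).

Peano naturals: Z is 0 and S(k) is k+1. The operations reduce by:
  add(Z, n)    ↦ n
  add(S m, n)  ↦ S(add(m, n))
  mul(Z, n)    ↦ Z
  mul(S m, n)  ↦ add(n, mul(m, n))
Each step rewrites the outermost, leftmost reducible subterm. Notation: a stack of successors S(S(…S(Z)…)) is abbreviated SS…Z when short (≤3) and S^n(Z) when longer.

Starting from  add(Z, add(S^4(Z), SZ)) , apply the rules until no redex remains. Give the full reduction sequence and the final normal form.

  start: add(Z, add(S^4(Z), SZ))
  →1  add(S^4(Z), SZ)
  →2  S(add(SSSZ, SZ))
  →3  S(S(add(SSZ, SZ)))
  →4  S(S(S(add(SZ, SZ))))
  →5  S(S(S(S(add(Z, SZ)))))
  →6  S^5(Z)

Answer: normal form = S^5(Z)  (in 6 steps)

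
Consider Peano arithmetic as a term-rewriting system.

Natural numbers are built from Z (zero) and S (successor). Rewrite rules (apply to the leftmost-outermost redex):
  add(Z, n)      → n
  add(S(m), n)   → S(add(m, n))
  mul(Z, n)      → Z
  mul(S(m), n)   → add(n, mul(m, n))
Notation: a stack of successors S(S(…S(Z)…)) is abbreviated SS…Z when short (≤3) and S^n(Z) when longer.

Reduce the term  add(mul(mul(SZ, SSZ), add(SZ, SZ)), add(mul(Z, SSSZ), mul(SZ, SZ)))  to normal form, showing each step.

  start: add(mul(mul(SZ, SSZ), add(SZ, SZ)), add(mul(Z, SSSZ), mul(SZ, SZ)))
  step 1: add(mul(add(SSZ, mul(Z, SSZ)), add(SZ, SZ)), add(mul(Z, SSSZ), mul(SZ, SZ)))
  step 2: add(mul(S(add(SZ, mul(Z, SSZ))), add(SZ, SZ)), add(mul(Z, SSSZ), mul(SZ, SZ)))
  step 3: add(add(add(SZ, SZ), mul(add(SZ, mul(Z, SSZ)), add(SZ, SZ))), add(mul(Z, SSSZ), mul(SZ, SZ)))
  step 4: add(add(S(add(Z, SZ)), mul(add(SZ, mul(Z, SSZ)), add(SZ, SZ))), add(mul(Z, SSSZ), mul(SZ, SZ)))
  step 5: add(S(add(add(Z, SZ), mul(add(SZ, mul(Z, SSZ)), add(SZ, SZ)))), add(mul(Z, SSSZ), mul(SZ, SZ)))
  step 6: S(add(add(add(Z, SZ), mul(add(SZ, mul(Z, SSZ)), add(SZ, SZ))), add(mul(Z, SSSZ), mul(SZ, SZ))))
  step 7: S(add(add(SZ, mul(add(SZ, mul(Z, SSZ)), add(SZ, SZ))), add(mul(Z, SSSZ), mul(SZ, SZ))))
  step 8: S(add(S(add(Z, mul(add(SZ, mul(Z, SSZ)), add(SZ, SZ)))), add(mul(Z, SSSZ), mul(SZ, SZ))))
  step 9: S(S(add(add(Z, mul(add(SZ, mul(Z, SSZ)), add(SZ, SZ))), add(mul(Z, SSSZ), mul(SZ, SZ)))))
  step 10: S(S(add(mul(add(SZ, mul(Z, SSZ)), add(SZ, SZ)), add(mul(Z, SSSZ), mul(SZ, SZ)))))
  step 11: S(S(add(mul(S(add(Z, mul(Z, SSZ))), add(SZ, SZ)), add(mul(Z, SSSZ), mul(SZ, SZ)))))
  step 12: S(S(add(add(add(SZ, SZ), mul(add(Z, mul(Z, SSZ)), add(SZ, SZ))), add(mul(Z, SSSZ), mul(SZ, SZ)))))
  step 13: S(S(add(add(S(add(Z, SZ)), mul(add(Z, mul(Z, SSZ)), add(SZ, SZ))), add(mul(Z, SSSZ), mul(SZ, SZ)))))
  step 14: S(S(add(S(add(add(Z, SZ), mul(add(Z, mul(Z, SSZ)), add(SZ, SZ)))), add(mul(Z, SSSZ), mul(SZ, SZ)))))
  step 15: S(S(S(add(add(add(Z, SZ), mul(add(Z, mul(Z, SSZ)), add(SZ, SZ))), add(mul(Z, SSSZ), mul(SZ, SZ))))))
  step 16: S(S(S(add(add(SZ, mul(add(Z, mul(Z, SSZ)), add(SZ, SZ))), add(mul(Z, SSSZ), mul(SZ, SZ))))))
  step 17: S(S(S(add(S(add(Z, mul(add(Z, mul(Z, SSZ)), add(SZ, SZ)))), add(mul(Z, SSSZ), mul(SZ, SZ))))))
  step 18: S(S(S(S(add(add(Z, mul(add(Z, mul(Z, SSZ)), add(SZ, SZ))), add(mul(Z, SSSZ), mul(SZ, SZ)))))))
  step 19: S(S(S(S(add(mul(add(Z, mul(Z, SSZ)), add(SZ, SZ)), add(mul(Z, SSSZ), mul(SZ, SZ)))))))
  step 20: S(S(S(S(add(mul(mul(Z, SSZ), add(SZ, SZ)), add(mul(Z, SSSZ), mul(SZ, SZ)))))))
  step 21: S(S(S(S(add(mul(Z, add(SZ, SZ)), add(mul(Z, SSSZ), mul(SZ, SZ)))))))
  step 22: S(S(S(S(add(Z, add(mul(Z, SSSZ), mul(SZ, SZ)))))))
  step 23: S(S(S(S(add(mul(Z, SSSZ), mul(SZ, SZ))))))
  step 24: S(S(S(S(add(Z, mul(SZ, SZ))))))
  step 25: S(S(S(S(mul(SZ, SZ)))))
  step 26: S(S(S(S(add(SZ, mul(Z, SZ))))))
  step 27: S(S(S(S(S(add(Z, mul(Z, SZ)))))))
  step 28: S(S(S(S(S(mul(Z, SZ))))))
  step 29: S^5(Z)

Answer: normal form = S^5(Z)  (in 29 steps)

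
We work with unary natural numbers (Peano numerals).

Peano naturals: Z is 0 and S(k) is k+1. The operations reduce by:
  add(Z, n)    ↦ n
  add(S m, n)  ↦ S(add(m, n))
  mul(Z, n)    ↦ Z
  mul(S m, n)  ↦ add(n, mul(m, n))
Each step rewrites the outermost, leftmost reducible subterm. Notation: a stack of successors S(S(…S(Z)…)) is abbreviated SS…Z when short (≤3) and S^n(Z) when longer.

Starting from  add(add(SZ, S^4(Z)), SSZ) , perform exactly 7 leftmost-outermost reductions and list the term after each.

  start: add(add(SZ, S^4(Z)), SSZ)
  →1  add(S(add(Z, S^4(Z))), SSZ)
  →2  S(add(add(Z, S^4(Z)), SSZ))
  →3  S(add(S^4(Z), SSZ))
  →4  S(S(add(SSSZ, SSZ)))
  →5  S(S(S(add(SSZ, SSZ))))
  →6  S(S(S(S(add(SZ, SSZ)))))
  →7  S(S(S(S(S(add(Z, SSZ))))))

Answer: after 7 steps: S(S(S(S(S(add(Z, SSZ))))))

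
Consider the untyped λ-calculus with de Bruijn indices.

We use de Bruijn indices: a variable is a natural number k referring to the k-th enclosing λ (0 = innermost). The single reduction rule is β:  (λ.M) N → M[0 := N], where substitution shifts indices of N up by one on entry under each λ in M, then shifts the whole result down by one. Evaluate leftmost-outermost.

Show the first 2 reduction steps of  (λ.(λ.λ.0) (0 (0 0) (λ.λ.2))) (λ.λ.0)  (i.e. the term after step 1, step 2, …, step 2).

Answer: after 2 steps: λ.0

Reduction:
  start: (λ.(λ.λ.0) (0 (0 0) (λ.λ.2))) (λ.λ.0)
  →1  (λ.λ.0) ((λ.λ.0) ((λ.λ.0) (λ.λ.0)) (λ.λ.λ.λ.0))
  →2  λ.0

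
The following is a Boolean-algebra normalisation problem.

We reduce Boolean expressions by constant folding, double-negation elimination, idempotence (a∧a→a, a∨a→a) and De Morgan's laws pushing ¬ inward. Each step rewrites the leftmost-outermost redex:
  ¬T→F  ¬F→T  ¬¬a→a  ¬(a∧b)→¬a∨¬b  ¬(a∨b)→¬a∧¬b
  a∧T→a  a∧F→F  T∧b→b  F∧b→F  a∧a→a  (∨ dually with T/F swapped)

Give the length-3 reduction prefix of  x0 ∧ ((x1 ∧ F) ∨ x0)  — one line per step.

Answer: after 3 steps: x0

Working:
  start: x0 ∧ ((x1 ∧ F) ∨ x0)
  [1] x0 ∧ (F ∨ x0)
  [2] x0 ∧ x0
  [3] x0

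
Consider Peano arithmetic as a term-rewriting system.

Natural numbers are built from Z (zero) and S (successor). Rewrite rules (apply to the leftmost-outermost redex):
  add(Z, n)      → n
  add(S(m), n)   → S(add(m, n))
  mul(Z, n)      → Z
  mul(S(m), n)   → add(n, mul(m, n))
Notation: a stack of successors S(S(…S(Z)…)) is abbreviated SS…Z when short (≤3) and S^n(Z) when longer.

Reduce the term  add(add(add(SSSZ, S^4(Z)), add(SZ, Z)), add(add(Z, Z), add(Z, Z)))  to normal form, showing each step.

  start: add(add(add(SSSZ, S^4(Z)), add(SZ, Z)), add(add(Z, Z), add(Z, Z)))
  step 1: add(add(S(add(SSZ, S^4(Z))), add(SZ, Z)), add(add(Z, Z), add(Z, Z)))
  step 2: add(S(add(add(SSZ, S^4(Z)), add(SZ, Z))), add(add(Z, Z), add(Z, Z)))
  step 3: S(add(add(add(SSZ, S^4(Z)), add(SZ, Z)), add(add(Z, Z), add(Z, Z))))
  step 4: S(add(add(S(add(SZ, S^4(Z))), add(SZ, Z)), add(add(Z, Z), add(Z, Z))))
  step 5: S(add(S(add(add(SZ, S^4(Z)), add(SZ, Z))), add(add(Z, Z), add(Z, Z))))
  step 6: S(S(add(add(add(SZ, S^4(Z)), add(SZ, Z)), add(add(Z, Z), add(Z, Z)))))
  step 7: S(S(add(add(S(add(Z, S^4(Z))), add(SZ, Z)), add(add(Z, Z), add(Z, Z)))))
  step 8: S(S(add(S(add(add(Z, S^4(Z)), add(SZ, Z))), add(add(Z, Z), add(Z, Z)))))
  step 9: S(S(S(add(add(add(Z, S^4(Z)), add(SZ, Z)), add(add(Z, Z), add(Z, Z))))))
  step 10: S(S(S(add(add(S^4(Z), add(SZ, Z)), add(add(Z, Z), add(Z, Z))))))
  step 11: S(S(S(add(S(add(SSSZ, add(SZ, Z))), add(add(Z, Z), add(Z, Z))))))
  step 12: S(S(S(S(add(add(SSSZ, add(SZ, Z)), add(add(Z, Z), add(Z, Z)))))))
  step 13: S(S(S(S(add(S(add(SSZ, add(SZ, Z))), add(add(Z, Z), add(Z, Z)))))))
  step 14: S(S(S(S(S(add(add(SSZ, add(SZ, Z)), add(add(Z, Z), add(Z, Z))))))))
  step 15: S(S(S(S(S(add(S(add(SZ, add(SZ, Z))), add(add(Z, Z), add(Z, Z))))))))
  step 16: S(S(S(S(S(S(add(add(SZ, add(SZ, Z)), add(add(Z, Z), add(Z, Z)))))))))
  step 17: S(S(S(S(S(S(add(S(add(Z, add(SZ, Z))), add(add(Z, Z), add(Z, Z)))))))))
  step 18: S(S(S(S(S(S(S(add(add(Z, add(SZ, Z)), add(add(Z, Z), add(Z, Z))))))))))
  step 19: S(S(S(S(S(S(S(add(add(SZ, Z), add(add(Z, Z), add(Z, Z))))))))))
  step 20: S(S(S(S(S(S(S(add(S(add(Z, Z)), add(add(Z, Z), add(Z, Z))))))))))
  step 21: S(S(S(S(S(S(S(S(add(add(Z, Z), add(add(Z, Z), add(Z, Z)))))))))))
  step 22: S(S(S(S(S(S(S(S(add(Z, add(add(Z, Z), add(Z, Z)))))))))))
  step 23: S(S(S(S(S(S(S(S(add(add(Z, Z), add(Z, Z))))))))))
  step 24: S(S(S(S(S(S(S(S(add(Z, add(Z, Z))))))))))
  step 25: S(S(S(S(S(S(S(S(add(Z, Z)))))))))
  step 26: S^8(Z)

Answer: normal form = S^8(Z)  (in 26 steps)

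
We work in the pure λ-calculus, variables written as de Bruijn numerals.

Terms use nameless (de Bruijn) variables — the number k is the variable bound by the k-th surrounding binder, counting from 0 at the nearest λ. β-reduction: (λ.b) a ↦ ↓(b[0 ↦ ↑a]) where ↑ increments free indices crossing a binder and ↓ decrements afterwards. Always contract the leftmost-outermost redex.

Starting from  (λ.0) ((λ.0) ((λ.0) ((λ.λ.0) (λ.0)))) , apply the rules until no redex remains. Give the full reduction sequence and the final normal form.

  start: (λ.0) ((λ.0) ((λ.0) ((λ.λ.0) (λ.0))))
  [1] (λ.0) ((λ.0) ((λ.λ.0) (λ.0)))
  [2] (λ.0) ((λ.λ.0) (λ.0))
  [3] (λ.λ.0) (λ.0)
  [4] λ.0

Answer: normal form = λ.0  (in 4 steps)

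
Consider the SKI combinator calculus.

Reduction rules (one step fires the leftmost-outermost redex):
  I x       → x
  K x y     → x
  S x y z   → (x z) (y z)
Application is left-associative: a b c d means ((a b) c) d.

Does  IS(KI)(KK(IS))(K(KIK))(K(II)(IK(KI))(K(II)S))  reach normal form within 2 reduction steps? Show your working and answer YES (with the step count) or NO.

Answer: NO — after 2 steps the term is KI(K(KIK))(KK(IS)(K(KIK)))(K(II)(IK(KI))(K(II)S)), not yet normal

Derivation:
  start: IS(KI)(KK(IS))(K(KIK))(K(II)(IK(KI))(K(II)S))
  [1] S(KI)(KK(IS))(K(KIK))(K(II)(IK(KI))(K(II)S))
  [2] KI(K(KIK))(KK(IS)(K(KIK)))(K(II)(IK(KI))(K(II)S))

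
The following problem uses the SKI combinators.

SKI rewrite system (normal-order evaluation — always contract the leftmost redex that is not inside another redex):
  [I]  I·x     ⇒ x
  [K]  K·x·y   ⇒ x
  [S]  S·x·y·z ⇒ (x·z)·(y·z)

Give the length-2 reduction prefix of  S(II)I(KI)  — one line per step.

  start: S(II)I(KI)
  →1  II(KI)(I(KI))
  →2  I(KI)(I(KI))

Answer: after 2 steps: I(KI)(I(KI))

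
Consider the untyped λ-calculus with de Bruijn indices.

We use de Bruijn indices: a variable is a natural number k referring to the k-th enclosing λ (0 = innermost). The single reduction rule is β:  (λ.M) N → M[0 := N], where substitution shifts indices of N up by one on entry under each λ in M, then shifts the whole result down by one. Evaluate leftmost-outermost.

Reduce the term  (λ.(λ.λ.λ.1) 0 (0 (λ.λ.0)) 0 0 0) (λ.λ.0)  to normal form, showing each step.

  start: (λ.(λ.λ.λ.1) 0 (0 (λ.λ.0)) 0 0 0) (λ.λ.0)
  [1] (λ.λ.λ.1) (λ.λ.0) ((λ.λ.0) (λ.λ.0)) (λ.λ.0) (λ.λ.0) (λ.λ.0)
  [2] (λ.λ.1) ((λ.λ.0) (λ.λ.0)) (λ.λ.0) (λ.λ.0) (λ.λ.0)
  [3] (λ.(λ.λ.0) (λ.λ.0)) (λ.λ.0) (λ.λ.0) (λ.λ.0)
  [4] (λ.λ.0) (λ.λ.0) (λ.λ.0) (λ.λ.0)
  [5] (λ.0) (λ.λ.0) (λ.λ.0)
  [6] (λ.λ.0) (λ.λ.0)
  [7] λ.0

Answer: normal form = λ.0  (in 7 steps)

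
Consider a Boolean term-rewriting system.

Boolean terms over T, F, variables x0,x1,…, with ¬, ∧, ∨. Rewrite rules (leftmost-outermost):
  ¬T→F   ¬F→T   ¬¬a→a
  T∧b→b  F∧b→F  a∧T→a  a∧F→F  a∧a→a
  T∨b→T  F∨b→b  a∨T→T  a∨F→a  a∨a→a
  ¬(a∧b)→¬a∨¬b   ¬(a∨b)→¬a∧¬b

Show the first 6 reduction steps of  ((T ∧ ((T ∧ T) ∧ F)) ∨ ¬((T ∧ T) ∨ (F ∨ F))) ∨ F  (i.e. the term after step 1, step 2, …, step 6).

  start: ((T ∧ ((T ∧ T) ∧ F)) ∨ ¬((T ∧ T) ∨ (F ∨ F))) ∨ F
  →1  (T ∧ ((T ∧ T) ∧ F)) ∨ ¬((T ∧ T) ∨ (F ∨ F))
  →2  ((T ∧ T) ∧ F) ∨ ¬((T ∧ T) ∨ (F ∨ F))
  →3  F ∨ ¬((T ∧ T) ∨ (F ∨ F))
  →4  ¬((T ∧ T) ∨ (F ∨ F))
  →5  ¬(T ∧ T) ∧ ¬(F ∨ F)
  →6  (¬T ∨ ¬T) ∧ ¬(F ∨ F)

Answer: after 6 steps: (¬T ∨ ¬T) ∧ ¬(F ∨ F)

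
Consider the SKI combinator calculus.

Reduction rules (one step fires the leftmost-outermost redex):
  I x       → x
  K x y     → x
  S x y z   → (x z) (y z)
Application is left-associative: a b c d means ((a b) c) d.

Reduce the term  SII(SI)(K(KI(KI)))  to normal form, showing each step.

Answer: normal form = I  (in 6 steps)

Reduction:
  start: SII(SI)(K(KI(KI)))
  [1] I(SI)(I(SI))(K(KI(KI)))
  [2] SI(I(SI))(K(KI(KI)))
  [3] I(K(KI(KI)))(I(SI)(K(KI(KI))))
  [4] K(KI(KI))(I(SI)(K(KI(KI))))
  [5] KI(KI)
  [6] I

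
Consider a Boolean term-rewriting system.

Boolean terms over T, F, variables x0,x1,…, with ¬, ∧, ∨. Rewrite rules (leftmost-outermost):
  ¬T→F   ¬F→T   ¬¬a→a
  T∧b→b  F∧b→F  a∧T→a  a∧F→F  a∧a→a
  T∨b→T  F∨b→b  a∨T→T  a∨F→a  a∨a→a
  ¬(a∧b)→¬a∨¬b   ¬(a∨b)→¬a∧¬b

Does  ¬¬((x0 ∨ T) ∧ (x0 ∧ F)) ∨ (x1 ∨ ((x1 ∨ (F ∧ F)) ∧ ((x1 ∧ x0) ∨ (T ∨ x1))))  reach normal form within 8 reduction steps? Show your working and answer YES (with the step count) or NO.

  start: ¬¬((x0 ∨ T) ∧ (x0 ∧ F)) ∨ (x1 ∨ ((x1 ∨ (F ∧ F)) ∧ ((x1 ∧ x0) ∨ (T ∨ x1))))
  [1] ((x0 ∨ T) ∧ (x0 ∧ F)) ∨ (x1 ∨ ((x1 ∨ (F ∧ F)) ∧ ((x1 ∧ x0) ∨ (T ∨ x1))))
  [2] (T ∧ (x0 ∧ F)) ∨ (x1 ∨ ((x1 ∨ (F ∧ F)) ∧ ((x1 ∧ x0) ∨ (T ∨ x1))))
  [3] (x0 ∧ F) ∨ (x1 ∨ ((x1 ∨ (F ∧ F)) ∧ ((x1 ∧ x0) ∨ (T ∨ x1))))
  [4] F ∨ (x1 ∨ ((x1 ∨ (F ∧ F)) ∧ ((x1 ∧ x0) ∨ (T ∨ x1))))
  [5] x1 ∨ ((x1 ∨ (F ∧ F)) ∧ ((x1 ∧ x0) ∨ (T ∨ x1)))
  [6] x1 ∨ ((x1 ∨ F) ∧ ((x1 ∧ x0) ∨ (T ∨ x1)))
  [7] x1 ∨ (x1 ∧ ((x1 ∧ x0) ∨ (T ∨ x1)))
  [8] x1 ∨ (x1 ∧ ((x1 ∧ x0) ∨ T))

Answer: NO — after 8 steps the term is x1 ∨ (x1 ∧ ((x1 ∧ x0) ∨ T)), not yet normal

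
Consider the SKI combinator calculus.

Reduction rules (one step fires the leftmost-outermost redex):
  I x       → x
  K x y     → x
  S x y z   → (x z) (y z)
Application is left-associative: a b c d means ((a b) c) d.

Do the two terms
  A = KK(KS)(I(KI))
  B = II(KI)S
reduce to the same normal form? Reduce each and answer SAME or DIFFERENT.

Term A:
  start: KK(KS)(I(KI))
  step 1: K(I(KI))
  step 2: K(KI)

Term B:
  start: II(KI)S
  step 1: I(KI)S
  step 2: KIS
  step 3: I

Answer: DIFFERENT — A ⇓ K(KI), B ⇓ I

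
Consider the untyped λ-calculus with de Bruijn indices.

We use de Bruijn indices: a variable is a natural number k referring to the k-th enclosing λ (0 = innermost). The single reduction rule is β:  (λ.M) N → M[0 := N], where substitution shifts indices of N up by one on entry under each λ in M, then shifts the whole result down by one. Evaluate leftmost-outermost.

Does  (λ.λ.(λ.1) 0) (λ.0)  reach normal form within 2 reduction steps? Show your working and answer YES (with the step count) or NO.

  start: (λ.λ.(λ.1) 0) (λ.0)
  [1] λ.(λ.1) 0
  [2] λ.0

Answer: YES — reaches normal form λ.0 in 2 ≤ 2 steps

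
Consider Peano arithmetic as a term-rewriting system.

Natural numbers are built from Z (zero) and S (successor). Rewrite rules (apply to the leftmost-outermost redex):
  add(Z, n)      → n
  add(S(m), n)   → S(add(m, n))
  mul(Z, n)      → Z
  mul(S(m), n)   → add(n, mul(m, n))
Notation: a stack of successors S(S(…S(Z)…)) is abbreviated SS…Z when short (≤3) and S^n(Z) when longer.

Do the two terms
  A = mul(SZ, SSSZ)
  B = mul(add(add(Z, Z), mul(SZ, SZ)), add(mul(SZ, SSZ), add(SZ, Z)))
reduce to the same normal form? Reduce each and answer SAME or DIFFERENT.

Answer: SAME — A ⇓ SSSZ, B ⇓ SSSZ

Derivation:
Term A:
  start: mul(SZ, SSSZ)
  →1  add(SSSZ, mul(Z, SSSZ))
  →2  S(add(SSZ, mul(Z, SSSZ)))
  →3  S(S(add(SZ, mul(Z, SSSZ))))
  →4  S(S(S(add(Z, mul(Z, SSSZ)))))
  →5  S(S(S(mul(Z, SSSZ))))
  →6  SSSZ

Term B:
  start: mul(add(add(Z, Z), mul(SZ, SZ)), add(mul(SZ, SSZ), add(SZ, Z)))
  →1  mul(add(Z, mul(SZ, SZ)), add(mul(SZ, SSZ), add(SZ, Z)))
  →2  mul(mul(SZ, SZ), add(mul(SZ, SSZ), add(SZ, Z)))
  →3  mul(add(SZ, mul(Z, SZ)), add(mul(SZ, SSZ), add(SZ, Z)))
  →4  mul(S(add(Z, mul(Z, SZ))), add(mul(SZ, SSZ), add(SZ, Z)))
  →5  add(add(mul(SZ, SSZ), add(SZ, Z)), mul(add(Z, mul(Z, SZ)), add(mul(SZ, SSZ), add(SZ, Z))))
  →6  add(add(add(SSZ, mul(Z, SSZ)), add(SZ, Z)), mul(add(Z, mul(Z, SZ)), add(mul(SZ, SSZ), add(SZ, Z))))
  →7  add(add(S(add(SZ, mul(Z, SSZ))), add(SZ, Z)), mul(add(Z, mul(Z, SZ)), add(mul(SZ, SSZ), add(SZ, Z))))
  →8  add(S(add(add(SZ, mul(Z, SSZ)), add(SZ, Z))), mul(add(Z, mul(Z, SZ)), add(mul(SZ, SSZ), add(SZ, Z))))
  →9  S(add(add(add(SZ, mul(Z, SSZ)), add(SZ, Z)), mul(add(Z, mul(Z, SZ)), add(mul(SZ, SSZ), add(SZ, Z)))))
  →10  S(add(add(S(add(Z, mul(Z, SSZ))), add(SZ, Z)), mul(add(Z, mul(Z, SZ)), add(mul(SZ, SSZ), add(SZ, Z)))))
  →11  S(add(S(add(add(Z, mul(Z, SSZ)), add(SZ, Z))), mul(add(Z, mul(Z, SZ)), add(mul(SZ, SSZ), add(SZ, Z)))))
  →12  S(S(add(add(add(Z, mul(Z, SSZ)), add(SZ, Z)), mul(add(Z, mul(Z, SZ)), add(mul(SZ, SSZ), add(SZ, Z))))))
  →13  S(S(add(add(mul(Z, SSZ), add(SZ, Z)), mul(add(Z, mul(Z, SZ)), add(mul(SZ, SSZ), add(SZ, Z))))))
  →14  S(S(add(add(Z, add(SZ, Z)), mul(add(Z, mul(Z, SZ)), add(mul(SZ, SSZ), add(SZ, Z))))))
  →15  S(S(add(add(SZ, Z), mul(add(Z, mul(Z, SZ)), add(mul(SZ, SSZ), add(SZ, Z))))))
  →16  S(S(add(S(add(Z, Z)), mul(add(Z, mul(Z, SZ)), add(mul(SZ, SSZ), add(SZ, Z))))))
  →17  S(S(S(add(add(Z, Z), mul(add(Z, mul(Z, SZ)), add(mul(SZ, SSZ), add(SZ, Z)))))))
  →18  S(S(S(add(Z, mul(add(Z, mul(Z, SZ)), add(mul(SZ, SSZ), add(SZ, Z)))))))
  →19  S(S(S(mul(add(Z, mul(Z, SZ)), add(mul(SZ, SSZ), add(SZ, Z))))))
  →20  S(S(S(mul(mul(Z, SZ), add(mul(SZ, SSZ), add(SZ, Z))))))
  →21  S(S(S(mul(Z, add(mul(SZ, SSZ), add(SZ, Z))))))
  →22  SSSZ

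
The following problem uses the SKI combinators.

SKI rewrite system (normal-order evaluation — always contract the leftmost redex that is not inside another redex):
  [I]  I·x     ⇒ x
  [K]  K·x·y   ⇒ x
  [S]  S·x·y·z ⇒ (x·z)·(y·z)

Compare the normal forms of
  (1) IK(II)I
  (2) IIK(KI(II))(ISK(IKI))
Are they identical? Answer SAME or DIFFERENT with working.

Answer: SAME — A ⇓ I, B ⇓ I

Derivation:
Term A:
  start: IK(II)I
  step 1: K(II)I
  step 2: II
  step 3: I

Term B:
  start: IIK(KI(II))(ISK(IKI))
  step 1: IK(KI(II))(ISK(IKI))
  step 2: K(KI(II))(ISK(IKI))
  step 3: KI(II)
  step 4: I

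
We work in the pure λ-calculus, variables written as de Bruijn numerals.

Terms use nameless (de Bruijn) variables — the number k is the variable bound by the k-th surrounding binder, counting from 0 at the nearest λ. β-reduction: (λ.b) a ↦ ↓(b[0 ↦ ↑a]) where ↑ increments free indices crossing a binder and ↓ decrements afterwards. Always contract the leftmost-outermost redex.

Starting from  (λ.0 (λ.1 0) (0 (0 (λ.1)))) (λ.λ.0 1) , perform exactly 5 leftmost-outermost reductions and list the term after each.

  start: (λ.0 (λ.1 0) (0 (0 (λ.1)))) (λ.λ.0 1)
  step 1: (λ.λ.0 1) (λ.(λ.λ.0 1) 0) ((λ.λ.0 1) ((λ.λ.0 1) (λ.λ.λ.0 1)))
  step 2: (λ.0 (λ.(λ.λ.0 1) 0)) ((λ.λ.0 1) ((λ.λ.0 1) (λ.λ.λ.0 1)))
  step 3: (λ.λ.0 1) ((λ.λ.0 1) (λ.λ.λ.0 1)) (λ.(λ.λ.0 1) 0)
  step 4: (λ.0 ((λ.λ.0 1) (λ.λ.λ.0 1))) (λ.(λ.λ.0 1) 0)
  step 5: (λ.(λ.λ.0 1) 0) ((λ.λ.0 1) (λ.λ.λ.0 1))

Answer: after 5 steps: (λ.(λ.λ.0 1) 0) ((λ.λ.0 1) (λ.λ.λ.0 1))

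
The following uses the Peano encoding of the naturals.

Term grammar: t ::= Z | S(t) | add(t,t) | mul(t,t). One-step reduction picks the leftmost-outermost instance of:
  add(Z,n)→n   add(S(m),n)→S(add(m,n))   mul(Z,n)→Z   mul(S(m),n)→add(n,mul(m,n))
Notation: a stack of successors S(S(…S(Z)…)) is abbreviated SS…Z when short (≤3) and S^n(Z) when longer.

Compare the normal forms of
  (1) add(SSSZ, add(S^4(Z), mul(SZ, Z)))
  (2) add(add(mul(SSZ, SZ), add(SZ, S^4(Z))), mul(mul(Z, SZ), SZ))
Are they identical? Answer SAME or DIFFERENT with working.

Answer: SAME — A ⇓ S^7(Z), B ⇓ S^7(Z)

Reduction:
Term A:
  start: add(SSSZ, add(S^4(Z), mul(SZ, Z)))
  step 1: S(add(SSZ, add(S^4(Z), mul(SZ, Z))))
  step 2: S(S(add(SZ, add(S^4(Z), mul(SZ, Z)))))
  step 3: S(S(S(add(Z, add(S^4(Z), mul(SZ, Z))))))
  step 4: S(S(S(add(S^4(Z), mul(SZ, Z)))))
  step 5: S(S(S(S(add(SSSZ, mul(SZ, Z))))))
  step 6: S(S(S(S(S(add(SSZ, mul(SZ, Z)))))))
  step 7: S(S(S(S(S(S(add(SZ, mul(SZ, Z))))))))
  step 8: S(S(S(S(S(S(S(add(Z, mul(SZ, Z)))))))))
  step 9: S(S(S(S(S(S(S(mul(SZ, Z))))))))
  step 10: S(S(S(S(S(S(S(add(Z, mul(Z, Z)))))))))
  step 11: S(S(S(S(S(S(S(mul(Z, Z))))))))
  step 12: S^7(Z)

Term B:
  start: add(add(mul(SSZ, SZ), add(SZ, S^4(Z))), mul(mul(Z, SZ), SZ))
  step 1: add(add(add(SZ, mul(SZ, SZ)), add(SZ, S^4(Z))), mul(mul(Z, SZ), SZ))
  step 2: add(add(S(add(Z, mul(SZ, SZ))), add(SZ, S^4(Z))), mul(mul(Z, SZ), SZ))
  step 3: add(S(add(add(Z, mul(SZ, SZ)), add(SZ, S^4(Z)))), mul(mul(Z, SZ), SZ))
  step 4: S(add(add(add(Z, mul(SZ, SZ)), add(SZ, S^4(Z))), mul(mul(Z, SZ), SZ)))
  step 5: S(add(add(mul(SZ, SZ), add(SZ, S^4(Z))), mul(mul(Z, SZ), SZ)))
  step 6: S(add(add(add(SZ, mul(Z, SZ)), add(SZ, S^4(Z))), mul(mul(Z, SZ), SZ)))
  step 7: S(add(add(S(add(Z, mul(Z, SZ))), add(SZ, S^4(Z))), mul(mul(Z, SZ), SZ)))
  step 8: S(add(S(add(add(Z, mul(Z, SZ)), add(SZ, S^4(Z)))), mul(mul(Z, SZ), SZ)))
  step 9: S(S(add(add(add(Z, mul(Z, SZ)), add(SZ, S^4(Z))), mul(mul(Z, SZ), SZ))))
  step 10: S(S(add(add(mul(Z, SZ), add(SZ, S^4(Z))), mul(mul(Z, SZ), SZ))))
  step 11: S(S(add(add(Z, add(SZ, S^4(Z))), mul(mul(Z, SZ), SZ))))
  step 12: S(S(add(add(SZ, S^4(Z)), mul(mul(Z, SZ), SZ))))
  step 13: S(S(add(S(add(Z, S^4(Z))), mul(mul(Z, SZ), SZ))))
  step 14: S(S(S(add(add(Z, S^4(Z)), mul(mul(Z, SZ), SZ)))))
  step 15: S(S(S(add(S^4(Z), mul(mul(Z, SZ), SZ)))))
  step 16: S(S(S(S(add(SSSZ, mul(mul(Z, SZ), SZ))))))
  step 17: S(S(S(S(S(add(SSZ, mul(mul(Z, SZ), SZ)))))))
  step 18: S(S(S(S(S(S(add(SZ, mul(mul(Z, SZ), SZ))))))))
  step 19: S(S(S(S(S(S(S(add(Z, mul(mul(Z, SZ), SZ)))))))))
  step 20: S(S(S(S(S(S(S(mul(mul(Z, SZ), SZ))))))))
  step 21: S(S(S(S(S(S(S(mul(Z, SZ))))))))
  step 22: S^7(Z)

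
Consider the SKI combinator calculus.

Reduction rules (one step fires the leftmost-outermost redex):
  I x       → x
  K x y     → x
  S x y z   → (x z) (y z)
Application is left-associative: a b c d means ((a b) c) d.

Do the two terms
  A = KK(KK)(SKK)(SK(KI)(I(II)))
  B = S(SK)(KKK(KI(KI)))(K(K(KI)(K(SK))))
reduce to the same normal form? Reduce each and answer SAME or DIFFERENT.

Answer: DIFFERENT — A ⇓ SKK, B ⇓ I

Derivation:
Term A:
  start: KK(KK)(SKK)(SK(KI)(I(II)))
  [1] K(SKK)(SK(KI)(I(II)))
  [2] SKK

Term B:
  start: S(SK)(KKK(KI(KI)))(K(K(KI)(K(SK))))
  [1] SK(K(K(KI)(K(SK))))(KKK(KI(KI))(K(K(KI)(K(SK)))))
  [2] K(KKK(KI(KI))(K(K(KI)(K(SK)))))(K(K(KI)(K(SK)))(KKK(KI(KI))(K(K(KI)(K(SK))))))
  [3] KKK(KI(KI))(K(K(KI)(K(SK))))
  [4] K(KI(KI))(K(K(KI)(K(SK))))
  [5] KI(KI)
  [6] I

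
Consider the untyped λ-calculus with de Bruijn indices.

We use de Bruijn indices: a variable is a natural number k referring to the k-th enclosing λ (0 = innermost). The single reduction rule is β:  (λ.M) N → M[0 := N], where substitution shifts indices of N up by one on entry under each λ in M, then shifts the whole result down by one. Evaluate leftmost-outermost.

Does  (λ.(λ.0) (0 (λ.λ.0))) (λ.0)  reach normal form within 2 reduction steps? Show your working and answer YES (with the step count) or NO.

  start: (λ.(λ.0) (0 (λ.λ.0))) (λ.0)
  [1] (λ.0) ((λ.0) (λ.λ.0))
  [2] (λ.0) (λ.λ.0)

Answer: NO — after 2 steps the term is (λ.0) (λ.λ.0), not yet normal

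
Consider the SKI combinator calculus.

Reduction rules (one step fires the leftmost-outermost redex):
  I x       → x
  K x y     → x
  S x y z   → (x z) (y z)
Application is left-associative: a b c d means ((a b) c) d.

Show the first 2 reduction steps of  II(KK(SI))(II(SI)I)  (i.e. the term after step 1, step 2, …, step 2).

Answer: after 2 steps: KK(SI)(II(SI)I)

Derivation:
  start: II(KK(SI))(II(SI)I)
  step 1: I(KK(SI))(II(SI)I)
  step 2: KK(SI)(II(SI)I)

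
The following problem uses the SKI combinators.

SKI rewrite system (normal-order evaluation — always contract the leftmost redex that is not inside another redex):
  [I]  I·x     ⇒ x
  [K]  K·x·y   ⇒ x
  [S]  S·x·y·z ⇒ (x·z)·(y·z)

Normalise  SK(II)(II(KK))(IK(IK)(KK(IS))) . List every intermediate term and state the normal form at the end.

  start: SK(II)(II(KK))(IK(IK)(KK(IS)))
  step 1: K(II(KK))(II(II(KK)))(IK(IK)(KK(IS)))
  step 2: II(KK)(IK(IK)(KK(IS)))
  step 3: I(KK)(IK(IK)(KK(IS)))
  step 4: KK(IK(IK)(KK(IS)))
  step 5: K

Answer: normal form = K  (in 5 steps)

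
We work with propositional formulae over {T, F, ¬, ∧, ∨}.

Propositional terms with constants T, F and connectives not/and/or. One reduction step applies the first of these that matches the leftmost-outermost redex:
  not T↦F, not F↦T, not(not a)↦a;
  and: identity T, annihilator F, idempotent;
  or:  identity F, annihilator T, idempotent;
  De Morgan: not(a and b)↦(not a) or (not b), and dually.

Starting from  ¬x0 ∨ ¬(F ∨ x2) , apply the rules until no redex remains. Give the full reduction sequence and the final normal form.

  start: ¬x0 ∨ ¬(F ∨ x2)
  step 1: ¬x0 ∨ (¬F ∧ ¬x2)
  step 2: ¬x0 ∨ (T ∧ ¬x2)
  step 3: ¬x0 ∨ ¬x2

Answer: normal form = ¬x0 ∨ ¬x2  (in 3 steps)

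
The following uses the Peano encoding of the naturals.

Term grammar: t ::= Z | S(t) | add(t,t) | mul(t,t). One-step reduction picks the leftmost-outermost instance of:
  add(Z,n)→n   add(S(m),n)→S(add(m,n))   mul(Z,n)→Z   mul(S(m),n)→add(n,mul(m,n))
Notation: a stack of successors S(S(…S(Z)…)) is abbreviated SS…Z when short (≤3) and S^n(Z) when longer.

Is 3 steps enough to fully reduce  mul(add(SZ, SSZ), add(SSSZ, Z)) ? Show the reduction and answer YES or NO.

  start: mul(add(SZ, SSZ), add(SSSZ, Z))
  →1  mul(S(add(Z, SSZ)), add(SSSZ, Z))
  →2  add(add(SSSZ, Z), mul(add(Z, SSZ), add(SSSZ, Z)))
  →3  add(S(add(SSZ, Z)), mul(add(Z, SSZ), add(SSSZ, Z)))

Answer: NO — after 3 steps the term is add(S(add(SSZ, Z)), mul(add(Z, SSZ), add(SSSZ, Z))), not yet normal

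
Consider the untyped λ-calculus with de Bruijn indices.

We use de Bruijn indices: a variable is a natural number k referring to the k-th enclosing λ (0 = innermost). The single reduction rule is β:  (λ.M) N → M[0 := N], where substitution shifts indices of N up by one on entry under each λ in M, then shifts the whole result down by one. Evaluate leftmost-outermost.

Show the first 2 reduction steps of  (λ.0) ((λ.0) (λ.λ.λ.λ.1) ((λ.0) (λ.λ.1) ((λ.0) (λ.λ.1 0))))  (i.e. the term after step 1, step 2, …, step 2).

  start: (λ.0) ((λ.0) (λ.λ.λ.λ.1) ((λ.0) (λ.λ.1) ((λ.0) (λ.λ.1 0))))
  [1] (λ.0) (λ.λ.λ.λ.1) ((λ.0) (λ.λ.1) ((λ.0) (λ.λ.1 0)))
  [2] (λ.λ.λ.λ.1) ((λ.0) (λ.λ.1) ((λ.0) (λ.λ.1 0)))

Answer: after 2 steps: (λ.λ.λ.λ.1) ((λ.0) (λ.λ.1) ((λ.0) (λ.λ.1 0)))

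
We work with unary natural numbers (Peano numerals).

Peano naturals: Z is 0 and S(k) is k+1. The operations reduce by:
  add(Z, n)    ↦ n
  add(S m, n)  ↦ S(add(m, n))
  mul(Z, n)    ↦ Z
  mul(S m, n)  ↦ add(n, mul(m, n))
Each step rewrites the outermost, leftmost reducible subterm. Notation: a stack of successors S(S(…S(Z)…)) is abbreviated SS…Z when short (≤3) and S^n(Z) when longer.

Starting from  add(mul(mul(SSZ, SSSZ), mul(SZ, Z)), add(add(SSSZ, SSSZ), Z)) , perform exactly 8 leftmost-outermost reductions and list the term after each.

  start: add(mul(mul(SSZ, SSSZ), mul(SZ, Z)), add(add(SSSZ, SSSZ), Z))
  [1] add(mul(add(SSSZ, mul(SZ, SSSZ)), mul(SZ, Z)), add(add(SSSZ, SSSZ), Z))
  [2] add(mul(S(add(SSZ, mul(SZ, SSSZ))), mul(SZ, Z)), add(add(SSSZ, SSSZ), Z))
  [3] add(add(mul(SZ, Z), mul(add(SSZ, mul(SZ, SSSZ)), mul(SZ, Z))), add(add(SSSZ, SSSZ), Z))
  [4] add(add(add(Z, mul(Z, Z)), mul(add(SSZ, mul(SZ, SSSZ)), mul(SZ, Z))), add(add(SSSZ, SSSZ), Z))
  [5] add(add(mul(Z, Z), mul(add(SSZ, mul(SZ, SSSZ)), mul(SZ, Z))), add(add(SSSZ, SSSZ), Z))
  [6] add(add(Z, mul(add(SSZ, mul(SZ, SSSZ)), mul(SZ, Z))), add(add(SSSZ, SSSZ), Z))
  [7] add(mul(add(SSZ, mul(SZ, SSSZ)), mul(SZ, Z)), add(add(SSSZ, SSSZ), Z))
  [8] add(mul(S(add(SZ, mul(SZ, SSSZ))), mul(SZ, Z)), add(add(SSSZ, SSSZ), Z))

Answer: after 8 steps: add(mul(S(add(SZ, mul(SZ, SSSZ))), mul(SZ, Z)), add(add(SSSZ, SSSZ), Z))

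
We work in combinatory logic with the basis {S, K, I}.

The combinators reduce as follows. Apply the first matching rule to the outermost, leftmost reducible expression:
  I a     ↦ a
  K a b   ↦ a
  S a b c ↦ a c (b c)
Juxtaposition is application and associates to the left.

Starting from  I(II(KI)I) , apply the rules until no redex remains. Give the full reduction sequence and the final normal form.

  start: I(II(KI)I)
  [1] II(KI)I
  [2] I(KI)I
  [3] KII
  [4] I

Answer: normal form = I  (in 4 steps)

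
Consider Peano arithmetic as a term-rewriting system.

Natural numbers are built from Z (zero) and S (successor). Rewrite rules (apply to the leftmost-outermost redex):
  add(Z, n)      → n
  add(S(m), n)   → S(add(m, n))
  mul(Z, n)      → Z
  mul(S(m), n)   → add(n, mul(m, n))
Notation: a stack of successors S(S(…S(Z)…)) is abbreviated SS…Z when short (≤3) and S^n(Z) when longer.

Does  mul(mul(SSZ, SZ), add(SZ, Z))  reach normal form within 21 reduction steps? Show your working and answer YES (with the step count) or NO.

  start: mul(mul(SSZ, SZ), add(SZ, Z))
  step 1: mul(add(SZ, mul(SZ, SZ)), add(SZ, Z))
  step 2: mul(S(add(Z, mul(SZ, SZ))), add(SZ, Z))
  step 3: add(add(SZ, Z), mul(add(Z, mul(SZ, SZ)), add(SZ, Z)))
  step 4: add(S(add(Z, Z)), mul(add(Z, mul(SZ, SZ)), add(SZ, Z)))
  step 5: S(add(add(Z, Z), mul(add(Z, mul(SZ, SZ)), add(SZ, Z))))
  step 6: S(add(Z, mul(add(Z, mul(SZ, SZ)), add(SZ, Z))))
  step 7: S(mul(add(Z, mul(SZ, SZ)), add(SZ, Z)))
  step 8: S(mul(mul(SZ, SZ), add(SZ, Z)))
  step 9: S(mul(add(SZ, mul(Z, SZ)), add(SZ, Z)))
  step 10: S(mul(S(add(Z, mul(Z, SZ))), add(SZ, Z)))
  step 11: S(add(add(SZ, Z), mul(add(Z, mul(Z, SZ)), add(SZ, Z))))
  step 12: S(add(S(add(Z, Z)), mul(add(Z, mul(Z, SZ)), add(SZ, Z))))
  step 13: S(S(add(add(Z, Z), mul(add(Z, mul(Z, SZ)), add(SZ, Z)))))
  step 14: S(S(add(Z, mul(add(Z, mul(Z, SZ)), add(SZ, Z)))))
  step 15: S(S(mul(add(Z, mul(Z, SZ)), add(SZ, Z))))
  step 16: S(S(mul(mul(Z, SZ), add(SZ, Z))))
  step 17: S(S(mul(Z, add(SZ, Z))))
  step 18: SSZ

Answer: YES — reaches normal form SSZ in 18 ≤ 21 steps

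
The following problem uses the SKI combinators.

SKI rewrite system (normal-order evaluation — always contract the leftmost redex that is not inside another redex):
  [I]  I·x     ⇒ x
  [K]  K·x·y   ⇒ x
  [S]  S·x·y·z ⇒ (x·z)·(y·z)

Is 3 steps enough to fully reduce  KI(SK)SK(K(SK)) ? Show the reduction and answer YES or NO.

  start: KI(SK)SK(K(SK))
  [1] ISK(K(SK))
  [2] SK(K(SK))

Answer: YES — reaches normal form SK(K(SK)) in 2 ≤ 3 steps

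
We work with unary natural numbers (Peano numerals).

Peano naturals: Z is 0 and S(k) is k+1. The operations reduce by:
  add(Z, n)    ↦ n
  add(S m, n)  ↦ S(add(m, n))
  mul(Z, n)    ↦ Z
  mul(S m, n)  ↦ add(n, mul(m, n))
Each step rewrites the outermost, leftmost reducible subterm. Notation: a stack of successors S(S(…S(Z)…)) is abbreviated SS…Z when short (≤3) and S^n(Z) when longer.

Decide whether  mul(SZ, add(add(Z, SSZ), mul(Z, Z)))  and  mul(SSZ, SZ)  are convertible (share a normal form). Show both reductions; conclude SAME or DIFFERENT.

Answer: SAME — A ⇓ SSZ, B ⇓ SSZ

Reduction:
Term A:
  start: mul(SZ, add(add(Z, SSZ), mul(Z, Z)))
  [1] add(add(add(Z, SSZ), mul(Z, Z)), mul(Z, add(add(Z, SSZ), mul(Z, Z))))
  [2] add(add(SSZ, mul(Z, Z)), mul(Z, add(add(Z, SSZ), mul(Z, Z))))
  [3] add(S(add(SZ, mul(Z, Z))), mul(Z, add(add(Z, SSZ), mul(Z, Z))))
  [4] S(add(add(SZ, mul(Z, Z)), mul(Z, add(add(Z, SSZ), mul(Z, Z)))))
  [5] S(add(S(add(Z, mul(Z, Z))), mul(Z, add(add(Z, SSZ), mul(Z, Z)))))
  [6] S(S(add(add(Z, mul(Z, Z)), mul(Z, add(add(Z, SSZ), mul(Z, Z))))))
  [7] S(S(add(mul(Z, Z), mul(Z, add(add(Z, SSZ), mul(Z, Z))))))
  [8] S(S(add(Z, mul(Z, add(add(Z, SSZ), mul(Z, Z))))))
  [9] S(S(mul(Z, add(add(Z, SSZ), mul(Z, Z)))))
  [10] SSZ

Term B:
  start: mul(SSZ, SZ)
  [1] add(SZ, mul(SZ, SZ))
  [2] S(add(Z, mul(SZ, SZ)))
  [3] S(mul(SZ, SZ))
  [4] S(add(SZ, mul(Z, SZ)))
  [5] S(S(add(Z, mul(Z, SZ))))
  [6] S(S(mul(Z, SZ)))
  [7] SSZ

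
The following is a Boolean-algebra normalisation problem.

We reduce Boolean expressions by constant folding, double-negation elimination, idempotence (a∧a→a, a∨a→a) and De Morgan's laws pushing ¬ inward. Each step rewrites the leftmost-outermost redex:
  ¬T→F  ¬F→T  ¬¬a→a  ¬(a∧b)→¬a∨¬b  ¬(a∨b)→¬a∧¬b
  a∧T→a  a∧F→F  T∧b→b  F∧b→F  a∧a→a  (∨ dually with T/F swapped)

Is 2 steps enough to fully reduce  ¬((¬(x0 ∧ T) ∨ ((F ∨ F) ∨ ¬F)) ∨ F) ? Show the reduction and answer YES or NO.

Answer: NO — after 2 steps the term is (¬¬(x0 ∧ T) ∧ ¬((F ∨ F) ∨ ¬F)) ∧ ¬F, not yet normal

Derivation:
  start: ¬((¬(x0 ∧ T) ∨ ((F ∨ F) ∨ ¬F)) ∨ F)
  →1  ¬(¬(x0 ∧ T) ∨ ((F ∨ F) ∨ ¬F)) ∧ ¬F
  →2  (¬¬(x0 ∧ T) ∧ ¬((F ∨ F) ∨ ¬F)) ∧ ¬F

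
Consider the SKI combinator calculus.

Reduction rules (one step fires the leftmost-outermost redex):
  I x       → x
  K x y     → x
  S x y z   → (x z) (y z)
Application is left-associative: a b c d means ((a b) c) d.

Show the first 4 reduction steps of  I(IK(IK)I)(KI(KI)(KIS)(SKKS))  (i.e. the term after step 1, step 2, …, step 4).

  start: I(IK(IK)I)(KI(KI)(KIS)(SKKS))
  →1  IK(IK)I(KI(KI)(KIS)(SKKS))
  →2  K(IK)I(KI(KI)(KIS)(SKKS))
  →3  IK(KI(KI)(KIS)(SKKS))
  →4  K(KI(KI)(KIS)(SKKS))

Answer: after 4 steps: K(KI(KI)(KIS)(SKKS))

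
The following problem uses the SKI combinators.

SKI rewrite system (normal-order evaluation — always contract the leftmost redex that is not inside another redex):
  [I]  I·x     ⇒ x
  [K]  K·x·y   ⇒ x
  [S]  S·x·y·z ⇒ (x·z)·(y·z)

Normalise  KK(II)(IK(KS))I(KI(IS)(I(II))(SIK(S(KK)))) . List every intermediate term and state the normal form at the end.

Answer: normal form = KS  (in 4 steps)

Reduction:
  start: KK(II)(IK(KS))I(KI(IS)(I(II))(SIK(S(KK))))
  →1  K(IK(KS))I(KI(IS)(I(II))(SIK(S(KK))))
  →2  IK(KS)(KI(IS)(I(II))(SIK(S(KK))))
  →3  K(KS)(KI(IS)(I(II))(SIK(S(KK))))
  →4  KS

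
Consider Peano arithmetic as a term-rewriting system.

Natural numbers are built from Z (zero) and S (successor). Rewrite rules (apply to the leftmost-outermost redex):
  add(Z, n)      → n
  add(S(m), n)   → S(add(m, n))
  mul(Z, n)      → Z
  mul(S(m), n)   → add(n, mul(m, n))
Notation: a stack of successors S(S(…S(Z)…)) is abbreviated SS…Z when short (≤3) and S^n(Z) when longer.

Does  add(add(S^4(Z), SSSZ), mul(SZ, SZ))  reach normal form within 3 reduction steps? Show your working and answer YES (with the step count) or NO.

Answer: NO — after 3 steps the term is S(add(S(add(SSZ, SSSZ)), mul(SZ, SZ))), not yet normal

Derivation:
  start: add(add(S^4(Z), SSSZ), mul(SZ, SZ))
  [1] add(S(add(SSSZ, SSSZ)), mul(SZ, SZ))
  [2] S(add(add(SSSZ, SSSZ), mul(SZ, SZ)))
  [3] S(add(S(add(SSZ, SSSZ)), mul(SZ, SZ)))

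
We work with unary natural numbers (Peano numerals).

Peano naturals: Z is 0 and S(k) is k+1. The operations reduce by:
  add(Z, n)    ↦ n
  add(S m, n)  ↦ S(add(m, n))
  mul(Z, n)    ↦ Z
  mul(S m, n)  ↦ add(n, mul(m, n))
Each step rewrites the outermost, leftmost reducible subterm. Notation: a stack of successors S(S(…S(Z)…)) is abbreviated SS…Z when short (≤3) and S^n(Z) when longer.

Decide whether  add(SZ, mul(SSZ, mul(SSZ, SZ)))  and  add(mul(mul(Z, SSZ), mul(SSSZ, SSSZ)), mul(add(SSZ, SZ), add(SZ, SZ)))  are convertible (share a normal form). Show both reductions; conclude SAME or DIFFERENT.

Answer: DIFFERENT — A ⇓ S^5(Z), B ⇓ S^6(Z)

Reduction:
Term A:
  start: add(SZ, mul(SSZ, mul(SSZ, SZ)))
  →1  S(add(Z, mul(SSZ, mul(SSZ, SZ))))
  →2  S(mul(SSZ, mul(SSZ, SZ)))
  →3  S(add(mul(SSZ, SZ), mul(SZ, mul(SSZ, SZ))))
  →4  S(add(add(SZ, mul(SZ, SZ)), mul(SZ, mul(SSZ, SZ))))
  →5  S(add(S(add(Z, mul(SZ, SZ))), mul(SZ, mul(SSZ, SZ))))
  →6  S(S(add(add(Z, mul(SZ, SZ)), mul(SZ, mul(SSZ, SZ)))))
  →7  S(S(add(mul(SZ, SZ), mul(SZ, mul(SSZ, SZ)))))
  →8  S(S(add(add(SZ, mul(Z, SZ)), mul(SZ, mul(SSZ, SZ)))))
  →9  S(S(add(S(add(Z, mul(Z, SZ))), mul(SZ, mul(SSZ, SZ)))))
  →10  S(S(S(add(add(Z, mul(Z, SZ)), mul(SZ, mul(SSZ, SZ))))))
  →11  S(S(S(add(mul(Z, SZ), mul(SZ, mul(SSZ, SZ))))))
  →12  S(S(S(add(Z, mul(SZ, mul(SSZ, SZ))))))
  →13  S(S(S(mul(SZ, mul(SSZ, SZ)))))
  →14  S(S(S(add(mul(SSZ, SZ), mul(Z, mul(SSZ, SZ))))))
  →15  S(S(S(add(add(SZ, mul(SZ, SZ)), mul(Z, mul(SSZ, SZ))))))
  →16  S(S(S(add(S(add(Z, mul(SZ, SZ))), mul(Z, mul(SSZ, SZ))))))
  →17  S(S(S(S(add(add(Z, mul(SZ, SZ)), mul(Z, mul(SSZ, SZ)))))))
  →18  S(S(S(S(add(mul(SZ, SZ), mul(Z, mul(SSZ, SZ)))))))
  →19  S(S(S(S(add(add(SZ, mul(Z, SZ)), mul(Z, mul(SSZ, SZ)))))))
  →20  S(S(S(S(add(S(add(Z, mul(Z, SZ))), mul(Z, mul(SSZ, SZ)))))))
  →21  S(S(S(S(S(add(add(Z, mul(Z, SZ)), mul(Z, mul(SSZ, SZ))))))))
  →22  S(S(S(S(S(add(mul(Z, SZ), mul(Z, mul(SSZ, SZ))))))))
  →23  S(S(S(S(S(add(Z, mul(Z, mul(SSZ, SZ))))))))
  →24  S(S(S(S(S(mul(Z, mul(SSZ, SZ)))))))
  →25  S^5(Z)

Term B:
  start: add(mul(mul(Z, SSZ), mul(SSSZ, SSSZ)), mul(add(SSZ, SZ), add(SZ, SZ)))
  →1  add(mul(Z, mul(SSSZ, SSSZ)), mul(add(SSZ, SZ), add(SZ, SZ)))
  →2  add(Z, mul(add(SSZ, SZ), add(SZ, SZ)))
  →3  mul(add(SSZ, SZ), add(SZ, SZ))
  →4  mul(S(add(SZ, SZ)), add(SZ, SZ))
  →5  add(add(SZ, SZ), mul(add(SZ, SZ), add(SZ, SZ)))
  →6  add(S(add(Z, SZ)), mul(add(SZ, SZ), add(SZ, SZ)))
  →7  S(add(add(Z, SZ), mul(add(SZ, SZ), add(SZ, SZ))))
  →8  S(add(SZ, mul(add(SZ, SZ), add(SZ, SZ))))
  →9  S(S(add(Z, mul(add(SZ, SZ), add(SZ, SZ)))))
  →10  S(S(mul(add(SZ, SZ), add(SZ, SZ))))
  →11  S(S(mul(S(add(Z, SZ)), add(SZ, SZ))))
  →12  S(S(add(add(SZ, SZ), mul(add(Z, SZ), add(SZ, SZ)))))
  →13  S(S(add(S(add(Z, SZ)), mul(add(Z, SZ), add(SZ, SZ)))))
  →14  S(S(S(add(add(Z, SZ), mul(add(Z, SZ), add(SZ, SZ))))))
  →15  S(S(S(add(SZ, mul(add(Z, SZ), add(SZ, SZ))))))
  →16  S(S(S(S(add(Z, mul(add(Z, SZ), add(SZ, SZ)))))))
  →17  S(S(S(S(mul(add(Z, SZ), add(SZ, SZ))))))
  →18  S(S(S(S(mul(SZ, add(SZ, SZ))))))
  →19  S(S(S(S(add(add(SZ, SZ), mul(Z, add(SZ, SZ)))))))
  →20  S(S(S(S(add(S(add(Z, SZ)), mul(Z, add(SZ, SZ)))))))
  →21  S(S(S(S(S(add(add(Z, SZ), mul(Z, add(SZ, SZ))))))))
  →22  S(S(S(S(S(add(SZ, mul(Z, add(SZ, SZ))))))))
  →23  S(S(S(S(S(S(add(Z, mul(Z, add(SZ, SZ)))))))))
  →24  S(S(S(S(S(S(mul(Z, add(SZ, SZ))))))))
  →25  S^6(Z)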